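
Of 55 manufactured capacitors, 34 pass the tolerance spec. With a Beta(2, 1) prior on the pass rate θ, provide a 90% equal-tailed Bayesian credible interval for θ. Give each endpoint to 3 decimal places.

Posterior: Beta(2+34, 1+21) = Beta(36, 22).
Equal-tailed 90% interval: the 0.05 and 0.95 quantiles of Beta(36, 22).
Posterior mean ≈ 0.621, SD ≈ 0.063; a Normal approximation gives roughly [0.517, 0.725].
Exact: F⁻¹(0.05) = 0.514; F⁻¹(0.95) = 0.722.

[0.514, 0.722]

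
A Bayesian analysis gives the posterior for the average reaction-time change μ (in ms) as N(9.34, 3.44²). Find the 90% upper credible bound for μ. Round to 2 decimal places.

Need U with P(μ ≤ U) = 0.90: U = 9.34 + z_{0.1}·3.44.
z = 1.282; U = 9.34 + 1.282 × 3.44 = 13.75.

13.75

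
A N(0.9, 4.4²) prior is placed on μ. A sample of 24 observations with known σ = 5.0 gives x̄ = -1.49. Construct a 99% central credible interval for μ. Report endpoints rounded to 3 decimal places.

[-3.929, 1.193]

Posterior precision = 1/4.4² + 24/5.0² = 0.0517 + 0.9600 = 1.0117, so posterior SD = 0.9942.
Posterior mean = (0.9/4.4² + 24·-1.49/5.0²) / 1.0117 = -1.3680.
Interval: -1.3680 ± 2.576 × 0.9942 → [-3.929, 1.193].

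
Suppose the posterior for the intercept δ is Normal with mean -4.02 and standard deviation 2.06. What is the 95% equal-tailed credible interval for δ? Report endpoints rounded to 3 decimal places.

[-8.058, 0.018]

The posterior is symmetric, so the 95% equal-tailed interval is δ = -4.02 ± z·2.06 with z = 1.960.
Half-width: 1.960 × 2.06 = 4.038.
-4.02 − 4.038 = -8.058; -4.02 + 4.038 = 0.018.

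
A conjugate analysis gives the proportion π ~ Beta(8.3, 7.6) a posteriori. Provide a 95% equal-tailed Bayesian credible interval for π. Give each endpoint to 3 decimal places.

Posterior: Beta(8.3, 7.6).
Equal-tailed 95% interval: the 0.025 and 0.975 quantiles of Beta(8.3, 7.6).
Posterior mean ≈ 0.522, SD ≈ 0.122; a Normal approximation gives roughly [0.284, 0.760].
Exact: F⁻¹(0.025) = 0.285; F⁻¹(0.975) = 0.754.

[0.285, 0.754]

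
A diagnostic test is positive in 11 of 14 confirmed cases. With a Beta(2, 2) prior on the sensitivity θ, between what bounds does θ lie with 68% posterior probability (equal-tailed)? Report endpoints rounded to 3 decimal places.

[0.618, 0.826]

Posterior: Beta(2+11, 2+3) = Beta(13, 5).
Equal-tailed 68% interval: the 0.16 and 0.84 quantiles of Beta(13, 5).
Posterior mean ≈ 0.722, SD ≈ 0.103; a Normal approximation gives roughly [0.620, 0.824].
Exact: F⁻¹(0.16) = 0.618; F⁻¹(0.84) = 0.826.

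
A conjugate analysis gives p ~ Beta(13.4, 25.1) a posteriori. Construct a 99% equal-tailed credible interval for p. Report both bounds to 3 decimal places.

[0.172, 0.553]

Posterior: Beta(13.4, 25.1).
Equal-tailed 99% interval: the 0.005 and 0.995 quantiles of Beta(13.4, 25.1).
Posterior mean ≈ 0.348, SD ≈ 0.076; a Normal approximation gives roughly [0.153, 0.543].
Exact: F⁻¹(0.005) = 0.172; F⁻¹(0.995) = 0.553.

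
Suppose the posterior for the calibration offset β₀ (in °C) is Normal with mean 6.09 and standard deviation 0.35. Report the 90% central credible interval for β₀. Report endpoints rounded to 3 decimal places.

[5.514, 6.666]

The posterior is symmetric, so the 90% equal-tailed interval is β₀ = 6.09 ± z·0.35 with z = 1.645.
Half-width: 1.645 × 0.35 = 0.576.
6.09 − 0.576 = 5.514; 6.09 + 0.576 = 6.666.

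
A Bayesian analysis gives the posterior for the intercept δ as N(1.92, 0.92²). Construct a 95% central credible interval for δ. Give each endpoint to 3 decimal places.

[0.117, 3.723]

The posterior is symmetric, so the 95% equal-tailed interval is δ = 1.92 ± z·0.92 with z = 1.960.
Half-width: 1.960 × 0.92 = 1.803.
1.92 − 1.803 = 0.117; 1.92 + 1.803 = 3.723.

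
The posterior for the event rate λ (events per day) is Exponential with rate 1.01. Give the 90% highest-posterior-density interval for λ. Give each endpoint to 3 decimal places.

[0.000, 2.280]

The exponential density is strictly decreasing on [0, ∞), so the HPD interval is anchored at 0: [0, q] with P(λ ≤ q) = 0.90.
q = −ln(1 − 0.90) / 1.01 = 2.3026 / 1.01 = 2.280.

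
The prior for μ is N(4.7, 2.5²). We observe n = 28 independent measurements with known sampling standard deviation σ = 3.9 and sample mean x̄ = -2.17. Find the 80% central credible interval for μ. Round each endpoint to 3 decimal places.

Posterior precision = 1/2.5² + 28/3.9² = 0.1600 + 1.8409 = 2.0009, so posterior SD = 0.7069.
Posterior mean = (4.7/2.5² + 28·-2.17/3.9²) / 2.0009 = -1.6206.
Interval: -1.6206 ± 1.282 × 0.7069 → [-2.527, -0.715].

[-2.527, -0.715]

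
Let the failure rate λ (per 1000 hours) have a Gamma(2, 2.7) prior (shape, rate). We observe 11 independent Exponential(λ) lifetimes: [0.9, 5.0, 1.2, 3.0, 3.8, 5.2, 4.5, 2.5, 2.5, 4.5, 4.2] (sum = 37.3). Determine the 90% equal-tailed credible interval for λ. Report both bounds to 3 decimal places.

[0.192, 0.486]

Posterior: Gamma(2+11, 2.7+37.3) = Gamma(13, 40.0) (shape, rate).
Equal-tailed 90% interval: Gamma(13, 40.0) quantiles at 0.05 and 0.95.
Posterior mean ≈ 0.325, SD ≈ 0.090; a Normal approximation gives roughly [0.177, 0.473].
Exact: lower = 0.192; upper = 0.486.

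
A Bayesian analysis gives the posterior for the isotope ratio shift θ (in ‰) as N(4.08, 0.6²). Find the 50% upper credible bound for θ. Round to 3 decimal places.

Need U with P(θ ≤ U) = 0.50: U = 4.08 + z_{0.5}·0.6.
z = 0.000; U = 4.08 + 0.000 × 0.6 = 4.080.

4.080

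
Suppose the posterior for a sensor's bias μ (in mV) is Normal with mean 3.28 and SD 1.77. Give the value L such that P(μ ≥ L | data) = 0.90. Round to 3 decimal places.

Need L with P(μ ≥ L) = 0.90: L = 3.28 − z_{0.1}·1.77.
z = 1.282; L = 3.28 − 1.282 × 1.77 = 1.012.

1.012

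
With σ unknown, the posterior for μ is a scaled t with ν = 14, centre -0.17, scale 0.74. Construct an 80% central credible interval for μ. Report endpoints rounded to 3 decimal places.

The t_14 distribution is symmetric; the 80% interval is -0.17 ± t·0.74 with t_{0.9,14} = 1.345.
Half-width: 1.345 × 0.74 = 0.995.
-0.17 − 0.995 = -1.165; -0.17 + 0.995 = 0.825.

[-1.165, 0.825]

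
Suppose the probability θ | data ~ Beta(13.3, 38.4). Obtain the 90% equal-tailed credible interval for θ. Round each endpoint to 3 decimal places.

Posterior: Beta(13.3, 38.4).
Equal-tailed 90% interval: the 0.05 and 0.95 quantiles of Beta(13.3, 38.4).
Posterior mean ≈ 0.257, SD ≈ 0.060; a Normal approximation gives roughly [0.158, 0.356].
Exact: F⁻¹(0.05) = 0.164; F⁻¹(0.95) = 0.362.

[0.164, 0.362]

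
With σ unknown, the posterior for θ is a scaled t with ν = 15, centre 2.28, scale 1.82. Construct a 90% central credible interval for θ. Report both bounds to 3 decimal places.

The t_15 distribution is symmetric; the 90% interval is 2.28 ± t·1.82 with t_{0.95,15} = 1.753.
Half-width: 1.753 × 1.82 = 3.191.
2.28 − 3.191 = -0.911; 2.28 + 3.191 = 5.471.

[-0.911, 5.471]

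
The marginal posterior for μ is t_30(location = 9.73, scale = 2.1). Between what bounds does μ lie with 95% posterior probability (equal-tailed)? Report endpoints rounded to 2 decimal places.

The t_30 distribution is symmetric; the 95% interval is 9.73 ± t·2.1 with t_{0.975,30} = 2.042.
Half-width: 2.042 × 2.1 = 4.29.
9.73 − 4.29 = 5.44; 9.73 + 4.29 = 14.02.

[5.44, 14.02]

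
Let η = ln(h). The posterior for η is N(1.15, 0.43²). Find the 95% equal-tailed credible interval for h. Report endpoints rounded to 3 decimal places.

On the log scale the 95% interval is 1.15 ± 1.960 × 0.43 = [0.3072, 1.9928].
Exponentiate: [e^0.3072, e^1.9928] = [1.360, 7.336].

[1.360, 7.336]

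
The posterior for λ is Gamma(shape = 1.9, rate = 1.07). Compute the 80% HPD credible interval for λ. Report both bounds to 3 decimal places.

The posterior is unimodal and skewed, so the HPD interval has equal density at both endpoints and is the shortest 80% interval.
Solving f(0.122) = f(2.740) with F(2.740) − F(0.122) = 0.80 gives [0.122, 2.740].
For comparison, the equal-tailed interval is [0.449, 3.496]; the HPD is narrower and shifted toward the mode.

[0.122, 2.740]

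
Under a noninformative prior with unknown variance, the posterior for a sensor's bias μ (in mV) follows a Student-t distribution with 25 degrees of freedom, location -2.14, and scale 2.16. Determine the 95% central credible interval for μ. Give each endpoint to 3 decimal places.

[-6.589, 2.309]

The t_25 distribution is symmetric; the 95% interval is -2.14 ± t·2.16 with t_{0.975,25} = 2.060.
Half-width: 2.060 × 2.16 = 4.449.
-2.14 − 4.449 = -6.589; -2.14 + 4.449 = 2.309.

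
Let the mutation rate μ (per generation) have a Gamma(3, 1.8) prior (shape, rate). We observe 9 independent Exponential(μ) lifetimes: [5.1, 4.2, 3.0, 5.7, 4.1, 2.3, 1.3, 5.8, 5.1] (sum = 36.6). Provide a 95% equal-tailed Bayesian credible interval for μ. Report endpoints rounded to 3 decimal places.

Posterior: Gamma(3+9, 1.8+36.6) = Gamma(12, 38.4) (shape, rate).
Equal-tailed 95% interval: Gamma(12, 38.4) quantiles at 0.025 and 0.975.
Posterior mean ≈ 0.312, SD ≈ 0.090; a Normal approximation gives roughly [0.136, 0.489].
Exact: lower = 0.161; upper = 0.513.

[0.161, 0.513]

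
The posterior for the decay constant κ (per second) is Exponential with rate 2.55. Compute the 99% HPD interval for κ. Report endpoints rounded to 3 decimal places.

The exponential density is strictly decreasing on [0, ∞), so the HPD interval is anchored at 0: [0, q] with P(κ ≤ q) = 0.99.
q = −ln(1 − 0.99) / 2.55 = 4.6052 / 2.55 = 1.806.

[0.000, 1.806]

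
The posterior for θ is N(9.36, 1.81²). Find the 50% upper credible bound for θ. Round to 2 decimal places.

Need U with P(θ ≤ U) = 0.50: U = 9.36 + z_{0.5}·1.81.
z = 0.000; U = 9.36 + 0.000 × 1.81 = 9.36.

9.36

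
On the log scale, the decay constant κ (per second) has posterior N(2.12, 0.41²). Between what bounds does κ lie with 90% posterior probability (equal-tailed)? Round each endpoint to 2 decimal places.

[4.24, 16.35]

On the log scale the 90% interval is 2.12 ± 1.645 × 0.41 = [1.4456, 2.7944].
Exponentiate: [e^1.4456, e^2.7944] = [4.24, 16.35].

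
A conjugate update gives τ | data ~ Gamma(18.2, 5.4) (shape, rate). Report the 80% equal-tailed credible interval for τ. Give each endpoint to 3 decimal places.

[2.406, 4.414]

Posterior: Gamma(shape 18.2, rate 5.4).
Equal-tailed 80% interval: Gamma(18.2, 5.4) quantiles at 0.1 and 0.9.
Posterior mean ≈ 3.370, SD ≈ 0.790; a Normal approximation gives roughly [2.358, 4.383].
Exact: lower = 2.406; upper = 4.414.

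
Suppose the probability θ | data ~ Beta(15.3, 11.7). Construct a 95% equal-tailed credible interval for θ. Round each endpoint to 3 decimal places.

Posterior: Beta(15.3, 11.7).
Equal-tailed 95% interval: the 0.025 and 0.975 quantiles of Beta(15.3, 11.7).
Posterior mean ≈ 0.567, SD ≈ 0.094; a Normal approximation gives roughly [0.383, 0.750].
Exact: F⁻¹(0.025) = 0.380; F⁻¹(0.975) = 0.744.

[0.380, 0.744]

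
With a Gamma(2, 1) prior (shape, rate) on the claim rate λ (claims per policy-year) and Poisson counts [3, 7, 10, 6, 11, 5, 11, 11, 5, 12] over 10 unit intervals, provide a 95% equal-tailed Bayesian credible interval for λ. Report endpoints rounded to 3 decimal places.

[6.010, 9.253]

Posterior: Gamma(2+81, 1+10) = Gamma(83, 11) (shape, rate).
Equal-tailed 95% interval: Gamma(83, 11) quantiles at 0.025 and 0.975.
Posterior mean ≈ 7.545, SD ≈ 0.828; a Normal approximation gives roughly [5.922, 9.169].
Exact: lower = 6.010; upper = 9.253.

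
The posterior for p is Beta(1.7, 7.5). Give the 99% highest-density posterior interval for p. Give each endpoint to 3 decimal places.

[0.000, 0.540]

The posterior is unimodal and skewed, so the HPD interval has equal density at both endpoints and is the shortest 99% interval.
Solving f(0.000) = f(0.540) with F(0.540) − F(0.000) = 0.99 gives [0.000, 0.540].
For comparison, the equal-tailed interval is [0.007, 0.583]; the HPD is narrower and shifted toward the mode.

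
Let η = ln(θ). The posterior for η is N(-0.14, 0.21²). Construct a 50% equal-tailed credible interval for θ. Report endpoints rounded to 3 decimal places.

On the log scale the 50% interval is -0.14 ± 0.674 × 0.21 = [-0.2816, 0.0016].
Exponentiate: [e^-0.2816, e^0.0016] = [0.755, 1.002].

[0.755, 1.002]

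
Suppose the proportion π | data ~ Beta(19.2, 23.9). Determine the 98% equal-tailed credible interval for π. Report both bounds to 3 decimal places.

Posterior: Beta(19.2, 23.9).
Equal-tailed 98% interval: the 0.01 and 0.99 quantiles of Beta(19.2, 23.9).
Posterior mean ≈ 0.445, SD ≈ 0.075; a Normal approximation gives roughly [0.271, 0.620].
Exact: F⁻¹(0.01) = 0.278; F⁻¹(0.99) = 0.621.

[0.278, 0.621]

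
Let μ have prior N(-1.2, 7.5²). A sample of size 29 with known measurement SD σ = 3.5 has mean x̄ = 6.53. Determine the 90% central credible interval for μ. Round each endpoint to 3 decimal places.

Posterior precision = 1/7.5² + 29/3.5² = 0.0178 + 2.3673 = 2.3851, so posterior SD = 0.6475.
Posterior mean = (-1.2/7.5² + 29·6.53/3.5²) / 2.3851 = 6.4724.
Interval: 6.4724 ± 1.645 × 0.6475 → [5.407, 7.537].

[5.407, 7.537]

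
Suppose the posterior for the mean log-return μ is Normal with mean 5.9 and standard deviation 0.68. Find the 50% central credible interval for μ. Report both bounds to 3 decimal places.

The posterior is symmetric, so the 50% equal-tailed interval is μ = 5.9 ± z·0.68 with z = 0.674.
Half-width: 0.674 × 0.68 = 0.459.
5.9 − 0.459 = 5.441; 5.9 + 0.459 = 6.359.

[5.441, 6.359]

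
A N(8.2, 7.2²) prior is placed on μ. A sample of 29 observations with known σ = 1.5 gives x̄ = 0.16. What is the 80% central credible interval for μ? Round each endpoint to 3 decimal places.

Posterior precision = 1/7.2² + 29/1.5² = 0.0193 + 12.8889 = 12.9082, so posterior SD = 0.2783.
Posterior mean = (8.2/7.2² + 29·0.16/1.5²) / 12.9082 = 0.1720.
Interval: 0.1720 ± 1.282 × 0.2783 → [-0.185, 0.529].

[-0.185, 0.529]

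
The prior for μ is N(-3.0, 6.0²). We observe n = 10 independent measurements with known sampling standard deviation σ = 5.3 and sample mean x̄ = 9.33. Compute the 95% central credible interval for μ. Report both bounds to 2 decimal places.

[5.27, 11.60]

Posterior precision = 1/6.0² + 10/5.3² = 0.0278 + 0.3560 = 0.3838, so posterior SD = 1.6142.
Posterior mean = (-3.0/6.0² + 10·9.33/5.3²) / 0.3838 = 8.4376.
Interval: 8.4376 ± 1.960 × 1.6142 → [5.27, 11.60].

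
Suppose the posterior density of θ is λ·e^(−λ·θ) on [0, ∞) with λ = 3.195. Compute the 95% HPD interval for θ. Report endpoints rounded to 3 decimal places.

[0.000, 0.938]

The exponential density is strictly decreasing on [0, ∞), so the HPD interval is anchored at 0: [0, q] with P(θ ≤ q) = 0.95.
q = −ln(1 − 0.95) / 3.195 = 2.9957 / 3.195 = 0.938.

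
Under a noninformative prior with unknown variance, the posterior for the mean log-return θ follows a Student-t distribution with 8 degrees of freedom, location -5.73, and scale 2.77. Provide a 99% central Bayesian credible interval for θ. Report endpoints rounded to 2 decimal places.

The t_8 distribution is symmetric; the 99% interval is -5.73 ± t·2.77 with t_{0.995,8} = 3.355.
Half-width: 3.355 × 2.77 = 9.29.
-5.73 − 9.29 = -15.02; -5.73 + 9.29 = 3.56.

[-15.02, 3.56]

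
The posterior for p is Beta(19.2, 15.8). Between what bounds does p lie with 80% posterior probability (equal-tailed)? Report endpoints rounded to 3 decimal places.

[0.441, 0.655]

Posterior: Beta(19.2, 15.8).
Equal-tailed 80% interval: the 0.1 and 0.9 quantiles of Beta(19.2, 15.8).
Posterior mean ≈ 0.549, SD ≈ 0.083; a Normal approximation gives roughly [0.442, 0.655].
Exact: F⁻¹(0.1) = 0.441; F⁻¹(0.9) = 0.655.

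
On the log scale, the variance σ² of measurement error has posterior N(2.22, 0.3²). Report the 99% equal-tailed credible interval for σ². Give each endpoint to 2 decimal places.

On the log scale the 99% interval is 2.22 ± 2.576 × 0.3 = [1.4473, 2.9927].
Exponentiate: [e^1.4473, e^2.9927] = [4.25, 19.94].

[4.25, 19.94]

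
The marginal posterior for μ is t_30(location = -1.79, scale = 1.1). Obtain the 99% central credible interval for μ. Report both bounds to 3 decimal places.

The t_30 distribution is symmetric; the 99% interval is -1.79 ± t·1.1 with t_{0.995,30} = 2.750.
Half-width: 2.750 × 1.1 = 3.025.
-1.79 − 3.025 = -4.815; -1.79 + 3.025 = 1.235.

[-4.815, 1.235]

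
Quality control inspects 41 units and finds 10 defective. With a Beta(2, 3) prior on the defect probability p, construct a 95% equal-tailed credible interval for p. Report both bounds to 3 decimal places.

Posterior: Beta(2+10, 3+31) = Beta(12, 34).
Equal-tailed 95% interval: the 0.025 and 0.975 quantiles of Beta(12, 34).
Posterior mean ≈ 0.261, SD ≈ 0.064; a Normal approximation gives roughly [0.135, 0.386].
Exact: F⁻¹(0.025) = 0.146; F⁻¹(0.975) = 0.395.

[0.146, 0.395]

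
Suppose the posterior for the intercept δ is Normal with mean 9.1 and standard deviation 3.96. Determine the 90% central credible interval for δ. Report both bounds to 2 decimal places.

The posterior is symmetric, so the 90% equal-tailed interval is δ = 9.1 ± z·3.96 with z = 1.645.
Half-width: 1.645 × 3.96 = 6.51.
9.1 − 6.51 = 2.59; 9.1 + 6.51 = 15.61.

[2.59, 15.61]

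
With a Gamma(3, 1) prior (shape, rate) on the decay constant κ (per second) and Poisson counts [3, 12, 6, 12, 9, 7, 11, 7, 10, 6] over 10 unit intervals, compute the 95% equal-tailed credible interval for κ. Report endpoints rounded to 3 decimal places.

[6.254, 9.555]

Posterior: Gamma(3+83, 1+10) = Gamma(86, 11) (shape, rate).
Equal-tailed 95% interval: Gamma(86, 11) quantiles at 0.025 and 0.975.
Posterior mean ≈ 7.818, SD ≈ 0.843; a Normal approximation gives roughly [6.166, 9.471].
Exact: lower = 6.254; upper = 9.555.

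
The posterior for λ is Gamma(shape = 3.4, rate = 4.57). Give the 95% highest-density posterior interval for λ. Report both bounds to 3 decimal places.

[0.099, 1.538]

The posterior is unimodal and skewed, so the HPD interval has equal density at both endpoints and is the shortest 95% interval.
Solving f(0.099) = f(1.538) with F(1.538) − F(0.099) = 0.95 gives [0.099, 1.538].
For comparison, the equal-tailed interval is [0.175, 1.718]; the HPD is narrower and shifted toward the mode.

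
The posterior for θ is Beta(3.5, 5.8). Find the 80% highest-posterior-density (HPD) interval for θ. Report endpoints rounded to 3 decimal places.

The posterior is unimodal and skewed, so the HPD interval has equal density at both endpoints and is the shortest 80% interval.
Solving f(0.164) = f(0.558) with F(0.558) − F(0.164) = 0.80 gives [0.164, 0.558].
For comparison, the equal-tailed interval is [0.184, 0.582]; the HPD is narrower and shifted toward the mode.

[0.164, 0.558]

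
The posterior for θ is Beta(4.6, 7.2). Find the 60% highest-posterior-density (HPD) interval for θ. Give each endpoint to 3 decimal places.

The posterior is unimodal and skewed, so the HPD interval has equal density at both endpoints and is the shortest 60% interval.
Solving f(0.254) = f(0.492) with F(0.492) − F(0.254) = 0.60 gives [0.254, 0.492].
For comparison, the equal-tailed interval is [0.268, 0.508]; the HPD is narrower and shifted toward the mode.

[0.254, 0.492]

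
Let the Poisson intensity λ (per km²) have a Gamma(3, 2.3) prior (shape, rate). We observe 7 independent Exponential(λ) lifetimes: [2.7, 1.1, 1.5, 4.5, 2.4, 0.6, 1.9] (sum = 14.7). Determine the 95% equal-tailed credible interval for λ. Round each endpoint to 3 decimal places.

Posterior: Gamma(3+7, 2.3+14.7) = Gamma(10, 17.0) (shape, rate).
Equal-tailed 95% interval: Gamma(10, 17.0) quantiles at 0.025 and 0.975.
Posterior mean ≈ 0.588, SD ≈ 0.186; a Normal approximation gives roughly [0.224, 0.953].
Exact: lower = 0.282; upper = 1.005.

[0.282, 1.005]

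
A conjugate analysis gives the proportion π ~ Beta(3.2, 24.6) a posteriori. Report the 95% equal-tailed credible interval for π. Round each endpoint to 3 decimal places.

[0.027, 0.255]

Posterior: Beta(3.2, 24.6).
Equal-tailed 95% interval: the 0.025 and 0.975 quantiles of Beta(3.2, 24.6).
Posterior mean ≈ 0.115, SD ≈ 0.059; a Normal approximation gives roughly [-0.001, 0.232].
Exact: F⁻¹(0.025) = 0.027; F⁻¹(0.975) = 0.255.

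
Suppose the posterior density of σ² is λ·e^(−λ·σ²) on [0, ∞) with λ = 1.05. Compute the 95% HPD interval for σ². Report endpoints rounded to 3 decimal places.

The exponential density is strictly decreasing on [0, ∞), so the HPD interval is anchored at 0: [0, q] with P(σ² ≤ q) = 0.95.
q = −ln(1 − 0.95) / 1.05 = 2.9957 / 1.05 = 2.853.

[0.000, 2.853]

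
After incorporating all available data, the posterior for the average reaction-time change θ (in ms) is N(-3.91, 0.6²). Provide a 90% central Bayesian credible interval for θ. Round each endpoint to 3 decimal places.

The posterior is symmetric, so the 90% equal-tailed interval is θ = -3.91 ± z·0.6 with z = 1.645.
Half-width: 1.645 × 0.6 = 0.987.
-3.91 − 0.987 = -4.897; -3.91 + 0.987 = -2.923.

[-4.897, -2.923]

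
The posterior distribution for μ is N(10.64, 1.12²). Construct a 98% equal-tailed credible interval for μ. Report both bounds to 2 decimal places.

The posterior is symmetric, so the 98% equal-tailed interval is μ = 10.64 ± z·1.12 with z = 2.326.
Half-width: 2.326 × 1.12 = 2.61.
10.64 − 2.61 = 8.03; 10.64 + 2.61 = 13.25.

[8.03, 13.25]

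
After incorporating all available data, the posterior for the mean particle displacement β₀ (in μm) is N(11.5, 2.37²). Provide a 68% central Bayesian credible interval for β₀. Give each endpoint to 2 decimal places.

The posterior is symmetric, so the 68% equal-tailed interval is β₀ = 11.5 ± z·2.37 with z = 0.994.
Half-width: 0.994 × 2.37 = 2.36.
11.5 − 2.36 = 9.14; 11.5 + 2.36 = 13.86.

[9.14, 13.86]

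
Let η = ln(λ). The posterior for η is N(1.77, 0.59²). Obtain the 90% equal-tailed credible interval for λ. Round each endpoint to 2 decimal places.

[2.22, 15.49]

On the log scale the 90% interval is 1.77 ± 1.645 × 0.59 = [0.7995, 2.7405].
Exponentiate: [e^0.7995, e^2.7405] = [2.22, 15.49].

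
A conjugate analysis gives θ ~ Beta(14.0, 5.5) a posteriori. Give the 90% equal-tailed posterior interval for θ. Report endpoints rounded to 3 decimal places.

Posterior: Beta(14.0, 5.5).
Equal-tailed 90% interval: the 0.05 and 0.95 quantiles of Beta(14.0, 5.5).
Posterior mean ≈ 0.718, SD ≈ 0.099; a Normal approximation gives roughly [0.554, 0.881].
Exact: F⁻¹(0.05) = 0.542; F⁻¹(0.95) = 0.868.

[0.542, 0.868]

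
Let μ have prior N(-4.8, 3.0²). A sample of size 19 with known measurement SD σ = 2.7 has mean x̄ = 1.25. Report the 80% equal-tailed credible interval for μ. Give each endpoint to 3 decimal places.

[0.225, 1.780]

Posterior precision = 1/3.0² + 19/2.7² = 0.1111 + 2.6063 = 2.7174, so posterior SD = 0.6066.
Posterior mean = (-4.8/3.0² + 19·1.25/2.7²) / 2.7174 = 1.0026.
Interval: 1.0026 ± 1.282 × 0.6066 → [0.225, 1.780].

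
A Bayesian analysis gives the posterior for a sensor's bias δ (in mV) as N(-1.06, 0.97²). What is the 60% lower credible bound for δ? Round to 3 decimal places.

Need L with P(δ ≥ L) = 0.60: L = -1.06 − z_{0.4}·0.97.
z = 0.253; L = -1.06 − 0.253 × 0.97 = -1.306.

-1.306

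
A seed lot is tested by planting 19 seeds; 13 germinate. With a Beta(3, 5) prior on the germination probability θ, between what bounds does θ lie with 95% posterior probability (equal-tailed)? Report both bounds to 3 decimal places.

[0.406, 0.766]

Posterior: Beta(3+13, 5+6) = Beta(16, 11).
Equal-tailed 95% interval: the 0.025 and 0.975 quantiles of Beta(16, 11).
Posterior mean ≈ 0.593, SD ≈ 0.093; a Normal approximation gives roughly [0.411, 0.775].
Exact: F⁻¹(0.025) = 0.406; F⁻¹(0.975) = 0.766.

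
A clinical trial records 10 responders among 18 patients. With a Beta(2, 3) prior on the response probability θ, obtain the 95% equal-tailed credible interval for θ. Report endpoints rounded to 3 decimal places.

Posterior: Beta(2+10, 3+8) = Beta(12, 11).
Equal-tailed 95% interval: the 0.025 and 0.975 quantiles of Beta(12, 11).
Posterior mean ≈ 0.522, SD ≈ 0.102; a Normal approximation gives roughly [0.322, 0.722].
Exact: F⁻¹(0.025) = 0.322; F⁻¹(0.975) = 0.718.

[0.322, 0.718]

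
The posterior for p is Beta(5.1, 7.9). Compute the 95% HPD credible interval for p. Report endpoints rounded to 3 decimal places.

The posterior is unimodal and skewed, so the HPD interval has equal density at both endpoints and is the shortest 95% interval.
Solving f(0.147) = f(0.646) with F(0.646) − F(0.147) = 0.95 gives [0.147, 0.646].
For comparison, the equal-tailed interval is [0.157, 0.659]; the HPD is narrower and shifted toward the mode.

[0.147, 0.646]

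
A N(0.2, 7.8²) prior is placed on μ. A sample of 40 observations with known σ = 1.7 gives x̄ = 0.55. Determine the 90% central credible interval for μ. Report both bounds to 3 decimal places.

[0.108, 0.991]

Posterior precision = 1/7.8² + 40/1.7² = 0.0164 + 13.8408 = 13.8573, so posterior SD = 0.2686.
Posterior mean = (0.2/7.8² + 40·0.55/1.7²) / 13.8573 = 0.5496.
Interval: 0.5496 ± 1.645 × 0.2686 → [0.108, 0.991].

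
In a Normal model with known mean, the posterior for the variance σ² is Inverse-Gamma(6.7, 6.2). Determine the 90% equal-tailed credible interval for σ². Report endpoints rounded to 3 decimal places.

[0.542, 2.012]

Inverse-Gamma(6.7, 6.2) quantiles: F⁻¹(0.05) and F⁻¹(0.95).
Equivalently, 1/σ² ~ Gamma(6.7, rate = 6.2); invert its 0.95 and 0.05 quantiles.
Posterior mean ≈ 1.088, SD ≈ 0.502; a Normal approximation gives roughly [0.262, 1.913].
Exact: lower = 0.542; upper = 2.012.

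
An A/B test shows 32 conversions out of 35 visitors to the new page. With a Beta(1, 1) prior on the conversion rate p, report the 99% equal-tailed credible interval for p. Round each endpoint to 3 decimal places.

[0.727, 0.981]

Posterior: Beta(1+32, 1+3) = Beta(33, 4).
Equal-tailed 99% interval: the 0.005 and 0.995 quantiles of Beta(33, 4).
Posterior mean ≈ 0.892, SD ≈ 0.050; a Normal approximation gives roughly [0.762, 1.022].
Exact: F⁻¹(0.005) = 0.727; F⁻¹(0.995) = 0.981.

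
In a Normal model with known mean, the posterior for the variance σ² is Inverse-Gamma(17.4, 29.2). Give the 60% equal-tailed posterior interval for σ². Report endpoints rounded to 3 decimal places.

[1.405, 2.112]

Inverse-Gamma(17.4, 29.2) quantiles: F⁻¹(0.2) and F⁻¹(0.8).
Equivalently, 1/σ² ~ Gamma(17.4, rate = 29.2); invert its 0.8 and 0.2 quantiles.
Posterior mean ≈ 1.780, SD ≈ 0.454; a Normal approximation gives roughly [1.399, 2.162].
Exact: lower = 1.405; upper = 2.112.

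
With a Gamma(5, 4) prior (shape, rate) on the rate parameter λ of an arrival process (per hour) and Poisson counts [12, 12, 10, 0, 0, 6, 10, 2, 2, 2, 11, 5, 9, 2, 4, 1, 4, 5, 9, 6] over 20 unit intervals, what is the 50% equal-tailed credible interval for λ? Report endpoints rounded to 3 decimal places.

[4.564, 5.171]

Posterior: Gamma(5+112, 4+20) = Gamma(117, 24) (shape, rate).
Equal-tailed 50% interval: Gamma(117, 24) quantiles at 0.25 and 0.75.
Posterior mean ≈ 4.875, SD ≈ 0.451; a Normal approximation gives roughly [4.571, 5.179].
Exact: lower = 4.564; upper = 5.171.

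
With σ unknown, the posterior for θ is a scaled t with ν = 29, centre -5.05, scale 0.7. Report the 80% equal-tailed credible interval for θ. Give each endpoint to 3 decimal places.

[-5.968, -4.132]

The t_29 distribution is symmetric; the 80% interval is -5.05 ± t·0.7 with t_{0.9,29} = 1.311.
Half-width: 1.311 × 0.7 = 0.918.
-5.05 − 0.918 = -5.968; -5.05 + 0.918 = -4.132.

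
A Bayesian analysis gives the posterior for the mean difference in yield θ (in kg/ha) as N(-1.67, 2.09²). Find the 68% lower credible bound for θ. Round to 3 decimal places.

-2.647

Need L with P(θ ≥ L) = 0.68: L = -1.67 − z_{0.32}·2.09.
z = 0.468; L = -1.67 − 0.468 × 2.09 = -2.647.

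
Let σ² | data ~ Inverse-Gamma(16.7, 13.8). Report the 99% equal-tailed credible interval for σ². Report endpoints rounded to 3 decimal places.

[0.474, 1.715]

Inverse-Gamma(16.7, 13.8) quantiles: F⁻¹(0.005) and F⁻¹(0.995).
Equivalently, 1/σ² ~ Gamma(16.7, rate = 13.8); invert its 0.995 and 0.005 quantiles.
Posterior mean ≈ 0.879, SD ≈ 0.229; a Normal approximation gives roughly [0.288, 1.470].
Exact: lower = 0.474; upper = 1.715.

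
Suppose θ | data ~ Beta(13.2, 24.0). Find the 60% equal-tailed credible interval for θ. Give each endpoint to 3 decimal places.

Posterior: Beta(13.2, 24.0).
Equal-tailed 60% interval: the 0.2 and 0.8 quantiles of Beta(13.2, 24.0).
Posterior mean ≈ 0.355, SD ≈ 0.077; a Normal approximation gives roughly [0.290, 0.420].
Exact: F⁻¹(0.2) = 0.288; F⁻¹(0.8) = 0.420.

[0.288, 0.420]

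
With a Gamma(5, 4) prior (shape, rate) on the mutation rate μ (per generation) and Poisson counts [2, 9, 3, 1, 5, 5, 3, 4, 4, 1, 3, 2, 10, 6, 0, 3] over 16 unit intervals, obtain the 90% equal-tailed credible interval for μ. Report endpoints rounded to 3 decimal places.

Posterior: Gamma(5+61, 4+16) = Gamma(66, 20) (shape, rate).
Equal-tailed 90% interval: Gamma(66, 20) quantiles at 0.05 and 0.95.
Posterior mean ≈ 3.300, SD ≈ 0.406; a Normal approximation gives roughly [2.632, 3.968].
Exact: lower = 2.661; upper = 3.995.

[2.661, 3.995]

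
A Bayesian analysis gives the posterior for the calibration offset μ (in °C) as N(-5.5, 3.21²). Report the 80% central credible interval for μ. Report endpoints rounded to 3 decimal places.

[-9.614, -1.386]

The posterior is symmetric, so the 80% equal-tailed interval is μ = -5.5 ± z·3.21 with z = 1.282.
Half-width: 1.282 × 3.21 = 4.114.
-5.5 − 4.114 = -9.614; -5.5 + 4.114 = -1.386.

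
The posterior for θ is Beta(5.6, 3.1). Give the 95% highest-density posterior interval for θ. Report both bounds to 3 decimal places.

The posterior is unimodal and skewed, so the HPD interval has equal density at both endpoints and is the shortest 95% interval.
Solving f(0.347) = f(0.923) with F(0.923) − F(0.347) = 0.95 gives [0.347, 0.923].
For comparison, the equal-tailed interval is [0.321, 0.904]; the HPD is narrower and shifted toward the mode.

[0.347, 0.923]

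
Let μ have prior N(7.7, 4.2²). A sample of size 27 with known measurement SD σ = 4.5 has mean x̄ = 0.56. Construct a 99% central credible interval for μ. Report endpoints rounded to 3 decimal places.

Posterior precision = 1/4.2² + 27/4.5² = 0.0567 + 1.3333 = 1.3900, so posterior SD = 0.8482.
Posterior mean = (7.7/4.2² + 27·0.56/4.5²) / 1.3900 = 0.8512.
Interval: 0.8512 ± 2.576 × 0.8482 → [-1.334, 3.036].

[-1.334, 3.036]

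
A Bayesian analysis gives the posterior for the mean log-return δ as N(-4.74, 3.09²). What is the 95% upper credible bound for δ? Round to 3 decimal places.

Need U with P(δ ≤ U) = 0.95: U = -4.74 + z_{0.05}·3.09.
z = 1.645; U = -4.74 + 1.645 × 3.09 = 0.343.

0.343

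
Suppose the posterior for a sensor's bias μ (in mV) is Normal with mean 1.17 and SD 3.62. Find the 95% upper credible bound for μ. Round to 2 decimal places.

Need U with P(μ ≤ U) = 0.95: U = 1.17 + z_{0.05}·3.62.
z = 1.645; U = 1.17 + 1.645 × 3.62 = 7.12.

7.12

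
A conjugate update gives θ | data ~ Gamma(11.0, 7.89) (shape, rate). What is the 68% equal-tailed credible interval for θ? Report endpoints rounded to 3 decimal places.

Posterior: Gamma(shape 11.0, rate 7.89).
Equal-tailed 68% interval: Gamma(11.0, 7.89) quantiles at 0.16 and 0.84.
Posterior mean ≈ 1.394, SD ≈ 0.420; a Normal approximation gives roughly [0.976, 1.812].
Exact: lower = 0.982; upper = 1.805.

[0.982, 1.805]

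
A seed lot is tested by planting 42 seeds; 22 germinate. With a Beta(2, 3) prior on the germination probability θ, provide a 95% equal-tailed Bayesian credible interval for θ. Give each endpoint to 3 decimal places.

Posterior: Beta(2+22, 3+20) = Beta(24, 23).
Equal-tailed 95% interval: the 0.025 and 0.975 quantiles of Beta(24, 23).
Posterior mean ≈ 0.511, SD ≈ 0.072; a Normal approximation gives roughly [0.369, 0.652].
Exact: F⁻¹(0.025) = 0.369; F⁻¹(0.975) = 0.651.

[0.369, 0.651]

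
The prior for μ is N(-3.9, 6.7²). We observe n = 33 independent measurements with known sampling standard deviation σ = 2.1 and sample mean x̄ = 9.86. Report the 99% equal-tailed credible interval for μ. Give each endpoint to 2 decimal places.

[8.88, 10.76]

Posterior precision = 1/6.7² + 33/2.1² = 0.0223 + 7.4830 = 7.5053, so posterior SD = 0.3650.
Posterior mean = (-3.9/6.7² + 33·9.86/2.1²) / 7.5053 = 9.8192.
Interval: 9.8192 ± 2.576 × 0.3650 → [8.88, 10.76].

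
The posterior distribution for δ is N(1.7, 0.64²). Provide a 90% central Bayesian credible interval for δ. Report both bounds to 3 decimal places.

[0.647, 2.753]

The posterior is symmetric, so the 90% equal-tailed interval is δ = 1.7 ± z·0.64 with z = 1.645.
Half-width: 1.645 × 0.64 = 1.053.
1.7 − 1.053 = 0.647; 1.7 + 1.053 = 2.753.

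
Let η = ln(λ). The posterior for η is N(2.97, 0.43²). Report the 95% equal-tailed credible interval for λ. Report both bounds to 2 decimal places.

On the log scale the 95% interval is 2.97 ± 1.960 × 0.43 = [2.1272, 3.8128].
Exponentiate: [e^2.1272, e^3.8128] = [8.39, 45.28].

[8.39, 45.28]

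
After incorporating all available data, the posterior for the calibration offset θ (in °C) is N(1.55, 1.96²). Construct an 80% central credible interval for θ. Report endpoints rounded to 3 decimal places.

[-0.962, 4.062]

The posterior is symmetric, so the 80% equal-tailed interval is θ = 1.55 ± z·1.96 with z = 1.282.
Half-width: 1.282 × 1.96 = 2.512.
1.55 − 2.512 = -0.962; 1.55 + 2.512 = 4.062.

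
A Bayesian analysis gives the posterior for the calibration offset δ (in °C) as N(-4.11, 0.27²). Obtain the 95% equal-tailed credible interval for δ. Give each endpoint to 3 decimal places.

[-4.639, -3.581]

The posterior is symmetric, so the 95% equal-tailed interval is δ = -4.11 ± z·0.27 with z = 1.960.
Half-width: 1.960 × 0.27 = 0.529.
-4.11 − 0.529 = -4.639; -4.11 + 0.529 = -3.581.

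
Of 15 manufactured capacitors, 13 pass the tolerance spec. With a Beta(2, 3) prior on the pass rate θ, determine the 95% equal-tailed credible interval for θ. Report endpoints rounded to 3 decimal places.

[0.544, 0.909]

Posterior: Beta(2+13, 3+2) = Beta(15, 5).
Equal-tailed 95% interval: the 0.025 and 0.975 quantiles of Beta(15, 5).
Posterior mean ≈ 0.750, SD ≈ 0.094; a Normal approximation gives roughly [0.565, 0.935].
Exact: F⁻¹(0.025) = 0.544; F⁻¹(0.975) = 0.909.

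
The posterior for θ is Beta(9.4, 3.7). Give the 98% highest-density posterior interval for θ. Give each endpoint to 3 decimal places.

[0.431, 0.952]

The posterior is unimodal and skewed, so the HPD interval has equal density at both endpoints and is the shortest 98% interval.
Solving f(0.431) = f(0.952) with F(0.952) − F(0.431) = 0.98 gives [0.431, 0.952].
For comparison, the equal-tailed interval is [0.406, 0.937]; the HPD is narrower and shifted toward the mode.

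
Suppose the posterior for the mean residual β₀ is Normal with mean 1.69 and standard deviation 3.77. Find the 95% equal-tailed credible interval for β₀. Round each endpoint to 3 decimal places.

[-5.699, 9.079]

The posterior is symmetric, so the 95% equal-tailed interval is β₀ = 1.69 ± z·3.77 with z = 1.960.
Half-width: 1.960 × 3.77 = 7.389.
1.69 − 7.389 = -5.699; 1.69 + 7.389 = 9.079.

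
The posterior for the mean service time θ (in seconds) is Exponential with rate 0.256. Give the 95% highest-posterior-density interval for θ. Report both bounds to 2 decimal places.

[0.00, 11.70]

The exponential density is strictly decreasing on [0, ∞), so the HPD interval is anchored at 0: [0, q] with P(θ ≤ q) = 0.95.
q = −ln(1 − 0.95) / 0.256 = 2.9957 / 0.256 = 11.70.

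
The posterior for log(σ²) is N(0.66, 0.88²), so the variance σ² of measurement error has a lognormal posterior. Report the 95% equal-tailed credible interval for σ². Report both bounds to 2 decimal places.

[0.34, 10.86]

On the log scale the 95% interval is 0.66 ± 1.960 × 0.88 = [-1.0648, 2.3848].
Exponentiate: [e^-1.0648, e^2.3848] = [0.34, 10.86].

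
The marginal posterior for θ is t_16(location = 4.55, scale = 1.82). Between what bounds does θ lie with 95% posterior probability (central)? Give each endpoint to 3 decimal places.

The t_16 distribution is symmetric; the 95% interval is 4.55 ± t·1.82 with t_{0.975,16} = 2.120.
Half-width: 2.120 × 1.82 = 3.858.
4.55 − 3.858 = 0.692; 4.55 + 3.858 = 8.408.

[0.692, 8.408]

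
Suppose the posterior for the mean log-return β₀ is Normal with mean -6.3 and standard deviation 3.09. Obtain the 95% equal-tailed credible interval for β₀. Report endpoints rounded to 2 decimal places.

[-12.36, -0.24]

The posterior is symmetric, so the 95% equal-tailed interval is β₀ = -6.3 ± z·3.09 with z = 1.960.
Half-width: 1.960 × 3.09 = 6.06.
-6.3 − 6.06 = -12.36; -6.3 + 6.06 = -0.24.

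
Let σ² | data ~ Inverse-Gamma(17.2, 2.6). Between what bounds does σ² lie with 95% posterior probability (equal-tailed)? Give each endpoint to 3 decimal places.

Inverse-Gamma(17.2, 2.6) quantiles: F⁻¹(0.025) and F⁻¹(0.975).
Equivalently, 1/σ² ~ Gamma(17.2, rate = 2.6); invert its 0.975 and 0.025 quantiles.
Posterior mean ≈ 0.160, SD ≈ 0.041; a Normal approximation gives roughly [0.080, 0.241].
Exact: lower = 0.099; upper = 0.259.

[0.099, 0.259]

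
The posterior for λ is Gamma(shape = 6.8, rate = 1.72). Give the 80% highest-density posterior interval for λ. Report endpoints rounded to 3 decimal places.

The posterior is unimodal and skewed, so the HPD interval has equal density at both endpoints and is the shortest 80% interval.
Solving f(1.864) = f(5.533) with F(5.533) − F(1.864) = 0.80 gives [1.864, 5.533].
For comparison, the equal-tailed interval is [2.177, 5.978]; the HPD is narrower and shifted toward the mode.

[1.864, 5.533]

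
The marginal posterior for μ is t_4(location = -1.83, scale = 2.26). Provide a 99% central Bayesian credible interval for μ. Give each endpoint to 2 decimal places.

[-12.24, 8.58]

The t_4 distribution is symmetric; the 99% interval is -1.83 ± t·2.26 with t_{0.995,4} = 4.604.
Half-width: 4.604 × 2.26 = 10.41.
-1.83 − 10.41 = -12.24; -1.83 + 10.41 = 8.58.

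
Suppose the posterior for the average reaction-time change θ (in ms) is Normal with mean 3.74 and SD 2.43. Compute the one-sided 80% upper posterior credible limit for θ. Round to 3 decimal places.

5.785

Need U with P(θ ≤ U) = 0.80: U = 3.74 + z_{0.2}·2.43.
z = 0.842; U = 3.74 + 0.842 × 2.43 = 5.785.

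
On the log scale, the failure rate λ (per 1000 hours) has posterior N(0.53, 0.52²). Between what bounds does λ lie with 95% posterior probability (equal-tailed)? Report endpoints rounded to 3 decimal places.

[0.613, 4.708]

On the log scale the 95% interval is 0.53 ± 1.960 × 0.52 = [-0.4892, 1.5492].
Exponentiate: [e^-0.4892, e^1.5492] = [0.613, 4.708].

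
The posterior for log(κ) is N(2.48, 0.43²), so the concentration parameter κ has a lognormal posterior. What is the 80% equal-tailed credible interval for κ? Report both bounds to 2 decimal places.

[6.88, 20.72]

On the log scale the 80% interval is 2.48 ± 1.282 × 0.43 = [1.9289, 3.0311].
Exponentiate: [e^1.9289, e^3.0311] = [6.88, 20.72].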